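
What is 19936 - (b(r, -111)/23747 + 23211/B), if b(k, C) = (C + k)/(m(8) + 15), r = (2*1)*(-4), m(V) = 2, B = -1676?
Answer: 794003445141/39799972 ≈ 19950.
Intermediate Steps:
r = -8 (r = 2*(-4) = -8)
b(k, C) = C/17 + k/17 (b(k, C) = (C + k)/(2 + 15) = (C + k)/17 = (C + k)*(1/17) = C/17 + k/17)
19936 - (b(r, -111)/23747 + 23211/B) = 19936 - (((1/17)*(-111) + (1/17)*(-8))/23747 + 23211/(-1676)) = 19936 - ((-111/17 - 8/17)*(1/23747) + 23211*(-1/1676)) = 19936 - (-7*1/23747 - 23211/1676) = 19936 - (-7/23747 - 23211/1676) = 19936 - 1*(-551203349/39799972) = 19936 + 551203349/39799972 = 794003445141/39799972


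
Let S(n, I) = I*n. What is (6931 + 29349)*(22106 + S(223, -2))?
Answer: 785824800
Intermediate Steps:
(6931 + 29349)*(22106 + S(223, -2)) = (6931 + 29349)*(22106 - 2*223) = 36280*(22106 - 446) = 36280*21660 = 785824800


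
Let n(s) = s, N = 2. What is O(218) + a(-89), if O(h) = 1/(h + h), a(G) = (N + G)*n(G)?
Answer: 3375949/436 ≈ 7743.0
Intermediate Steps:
a(G) = G*(2 + G) (a(G) = (2 + G)*G = G*(2 + G))
O(h) = 1/(2*h)
O(218) + a(-89) = (1/2)/218 - 89*(2 - 89) = (1/2)*(1/218) - 89*(-87) = 1/436 + 7743 = 3375949/436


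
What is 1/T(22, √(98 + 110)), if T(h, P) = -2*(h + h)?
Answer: -1/88 ≈ -0.011364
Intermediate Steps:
T(h, P) = -4*h
1/T(22, √(98 + 110)) = 1/(-4*22) = 1/(-88) = -1/88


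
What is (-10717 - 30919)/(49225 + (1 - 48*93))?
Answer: -20818/22381 ≈ -0.93016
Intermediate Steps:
(-10717 - 30919)/(49225 + (1 - 48*93)) = -41636/(49225 + (1 - 4464)) = -41636/(49225 - 4463) = -41636/44762 = -41636*1/44762 = -20818/22381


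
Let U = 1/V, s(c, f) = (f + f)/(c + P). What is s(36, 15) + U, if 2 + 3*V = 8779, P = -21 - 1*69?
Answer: -43858/78993 ≈ -0.55521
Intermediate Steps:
P = -90 (P = -21 - 69 = -90)
V = 8777/3 (V = -⅔ + (⅓)*8779 = -⅔ + 8779/3 = 8777/3 ≈ 2925.7)
s(c, f) = 2*f/(-90 + c) (s(c, f) = (f + f)/(c - 90) = (2*f)/(-90 + c) = 2*f/(-90 + c))
U = 3/8777 (U = 1/(8777/3) = 3/8777 ≈ 0.00034180)
s(36, 15) + U = 2*15/(-90 + 36) + 3/8777 = 2*15/(-54) + 3/8777 = 2*15*(-1/54) + 3/8777 = -5/9 + 3/8777 = -43858/78993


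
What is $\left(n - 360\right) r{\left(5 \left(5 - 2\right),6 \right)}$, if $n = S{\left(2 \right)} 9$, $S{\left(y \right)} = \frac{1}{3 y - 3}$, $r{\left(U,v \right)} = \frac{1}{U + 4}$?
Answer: $- \frac{357}{19} \approx -18.789$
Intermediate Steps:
$r{\left(U,v \right)} = \frac{1}{4 + U}$
$S{\left(y \right)} = \frac{1}{-3 + 3 y}$
$n = 3$ ($n = \frac{1}{3 \left(-1 + 2\right)} 9 = \frac{1}{3 \cdot 1} \cdot 9 = \frac{1}{3} \cdot 1 \cdot 9 = \frac{1}{3} \cdot 9 = 3$)
$\left(n - 360\right) r{\left(5 \left(5 - 2\right),6 \right)} = \frac{3 - 360}{4 + 5 \left(5 - 2\right)} = \frac{3 - 360}{4 + 5 \cdot 3} = - \frac{357}{4 + 15} = - \frac{357}{19}$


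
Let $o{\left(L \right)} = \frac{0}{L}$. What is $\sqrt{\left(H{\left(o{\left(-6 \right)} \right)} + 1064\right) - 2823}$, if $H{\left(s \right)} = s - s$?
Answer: $i \sqrt{1759} \approx 41.94 i$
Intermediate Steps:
$o{\left(L \right)} = 0$
$H{\left(s \right)} = 0$
$\sqrt{\left(H{\left(o{\left(-6 \right)} \right)} + 1064\right) - 2823} = \sqrt{\left(0 + 1064\right) - 2823} = \sqrt{1064 - 2823} = \sqrt{-1759} = i \sqrt{1759}$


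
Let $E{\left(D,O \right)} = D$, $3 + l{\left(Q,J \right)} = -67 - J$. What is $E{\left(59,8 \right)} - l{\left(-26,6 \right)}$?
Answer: $135$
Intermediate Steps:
$l{\left(Q,J \right)} = -70 - J$ ($l{\left(Q,J \right)} = -3 - \left(67 + J\right) = -70 - J$)
$E{\left(59,8 \right)} - l{\left(-26,6 \right)} = 59 - \left(-70 - 6\right) = 59 - -76 = 59 + 76 = 135$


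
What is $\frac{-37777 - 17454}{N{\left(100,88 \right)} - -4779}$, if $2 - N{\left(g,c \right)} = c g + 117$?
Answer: $\frac{5021}{376} \approx 13.354$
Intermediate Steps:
$N{\left(g,c \right)} = -115 - c g$ ($N{\left(g,c \right)} = 2 - \left(c g + 117\right) = 2 - \left(117 + c g\right) = -115 - c g$)
$\frac{-37777 - 17454}{N{\left(100,88 \right)} - -4779} = \frac{-37777 - 17454}{\left(-115 - 88 \cdot 100\right) - -4779} = - \frac{55231}{\left(-115 - 8800\right) + 4779} = - \frac{55231}{-8915 + 4779} = - \frac{55231}{-4136} = \left(-55231\right) \left(- \frac{1}{4136}\right) = \frac{5021}{376}$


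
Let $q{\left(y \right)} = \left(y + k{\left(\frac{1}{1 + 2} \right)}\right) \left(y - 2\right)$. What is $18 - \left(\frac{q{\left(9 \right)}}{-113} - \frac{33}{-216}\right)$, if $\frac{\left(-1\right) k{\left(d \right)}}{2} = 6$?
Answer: $\frac{143693}{8136} \approx 17.661$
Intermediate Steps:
$k{\left(d \right)} = -12$ ($k{\left(d \right)} = \left(-2\right) 6 = -12$)
$q{\left(y \right)} = \left(-12 + y\right) \left(-2 + y\right)$ ($q{\left(y \right)} = \left(y - 12\right) \left(y - 2\right) = \left(-12 + y\right) \left(-2 + y\right)$)
$18 - \left(\frac{q{\left(9 \right)}}{-113} - \frac{33}{-216}\right) = 18 - \left(\frac{24 + 9^{2} - 126}{-113} - \frac{33}{-216}\right) = 18 - \left(\left(24 + 81 - 126\right) \left(- \frac{1}{113}\right) - - \frac{11}{72}\right) = 18 - \left(\left(-21\right) \left(- \frac{1}{113}\right) + \frac{11}{72}\right) = 18 - \left(\frac{21}{113} + \frac{11}{72}\right) = 18 - \frac{2755}{8136} = \frac{143693}{8136}$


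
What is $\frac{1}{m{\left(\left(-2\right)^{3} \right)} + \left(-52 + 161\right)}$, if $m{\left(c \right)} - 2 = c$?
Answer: $\frac{1}{103} \approx 0.0097087$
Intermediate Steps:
$m{\left(c \right)} = 2 + c$
$\frac{1}{m{\left(\left(-2\right)^{3} \right)} + \left(-52 + 161\right)} = \frac{1}{\left(2 + \left(-2\right)^{3}\right) + \left(-52 + 161\right)} = \frac{1}{\left(2 - 8\right) + 109} = \frac{1}{-6 + 109} = \frac{1}{103}$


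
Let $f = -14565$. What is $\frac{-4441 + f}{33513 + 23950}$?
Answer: $- \frac{19006}{57463} \approx -0.33075$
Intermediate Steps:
$\frac{-4441 + f}{33513 + 23950} = \frac{-4441 - 14565}{33513 + 23950} = - \frac{19006}{57463}$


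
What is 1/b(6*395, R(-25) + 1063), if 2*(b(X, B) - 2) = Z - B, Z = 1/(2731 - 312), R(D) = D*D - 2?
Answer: -4838/4068757 ≈ -0.0011891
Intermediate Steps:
R(D) = -2 + D² (R(D) = D² - 2 = -2 + D²)
Z = 1/2419 ≈ 0.00041339
b(X, B) = 9677/4838 - B/2 (b(X, B) = 2 + (1/2419 - B)/2 = 2 + (1/4838 - B/2) = 9677/4838 - B/2)
1/b(6*395, R(-25) + 1063) = 1/(9677/4838 - ((-2 + (-25)²) + 1063)/2) = 1/(9677/4838 - ((-2 + 625) + 1063)/2) = 1/(9677/4838 - (623 + 1063)/2) = 1/(9677/4838 - ½*1686) = 1/(9677/4838 - 843) = 1/(-4068757/4838) = -4838/4068757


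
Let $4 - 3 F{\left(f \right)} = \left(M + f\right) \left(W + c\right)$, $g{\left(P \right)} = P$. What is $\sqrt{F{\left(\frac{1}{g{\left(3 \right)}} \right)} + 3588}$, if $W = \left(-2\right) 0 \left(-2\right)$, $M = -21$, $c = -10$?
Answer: $\frac{178}{3} \approx 59.333$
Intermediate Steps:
$W = 0$ ($W = 0 \left(-2\right) = 0$)
$F{\left(f \right)} = - \frac{206}{3} + \frac{10 f}{3}$ ($F{\left(f \right)} = \frac{4}{3} - \frac{\left(-21 + f\right) \left(0 - 10\right)}{3} = \frac{4}{3} - \frac{\left(-21 + f\right) \left(-10\right)}{3} = \frac{4}{3} - \frac{210 - 10 f}{3} = \frac{4}{3} + \left(-70 + \frac{10 f}{3}\right) = - \frac{206}{3} + \frac{10 f}{3}$)
$\sqrt{F{\left(\frac{1}{g{\left(3 \right)}} \right)} + 3588} = \sqrt{\left(- \frac{206}{3} + \frac{10}{3 \cdot 3}\right) + 3588} = \sqrt{\left(- \frac{206}{3} + \frac{10}{3} \cdot \frac{1}{3}\right) + 3588} = \sqrt{\left(- \frac{206}{3} + \frac{10}{9}\right) + 3588} = \sqrt{- \frac{608}{9} + 3588} = \sqrt{\frac{31684}{9}} = \frac{178}{3}$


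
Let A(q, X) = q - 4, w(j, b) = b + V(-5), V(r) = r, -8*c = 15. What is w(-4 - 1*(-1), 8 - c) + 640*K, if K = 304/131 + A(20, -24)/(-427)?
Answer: 656066983/447496 ≈ 1466.1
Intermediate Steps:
c = -15/8 (c = -1/8*15 = -15/8 ≈ -1.8750)
w(j, b) = -5 + b (w(j, b) = b - 5 = -5 + b)
A(q, X) = -4 + q
K = 127712/55937 (K = 304/131 + (-4 + 20)/(-427) = 304*(1/131) + 16*(-1/427) = 304/131 - 16/427 = 127712/55937 ≈ 2.2831)
w(-4 - 1*(-1), 8 - c) + 640*K = (-5 + (8 - 1*(-15/8))) + 640*(127712/55937) = (-5 + (8 + 15/8)) + 81735680/55937 = (-5 + 79/8) + 81735680/55937 = 39/8 + 81735680/55937 = 656066983/447496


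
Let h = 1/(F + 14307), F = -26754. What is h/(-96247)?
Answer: 1/1197986409 ≈ 8.3473e-10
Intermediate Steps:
h = -1/12447 (h = 1/(-26754 + 14307) = 1/(-12447) = -1/12447 ≈ -8.0341e-5)
h/(-96247) = -1/12447/(-96247) = -1/12447*(-1/96247) = 1/1197986409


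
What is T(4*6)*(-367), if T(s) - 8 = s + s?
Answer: -20552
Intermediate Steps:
T(s) = 8 + 2*s (T(s) = 8 + (s + s) = 8 + 2*s)
T(4*6)*(-367) = (8 + 2*(4*6))*(-367) = (8 + 2*24)*(-367) = (8 + 48)*(-367) = 56*(-367) = -20552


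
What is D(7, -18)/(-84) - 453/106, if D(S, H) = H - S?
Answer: -17701/4452 ≈ -3.9760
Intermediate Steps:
D(7, -18)/(-84) - 453/106 = (-18 - 1*7)/(-84) - 453/106 = (-18 - 7)*(-1/84) - 453*1/106 = -25*(-1/84) - 453/106 = 25/84 - 453/106 = -17701/4452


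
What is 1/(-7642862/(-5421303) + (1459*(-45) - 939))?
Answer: -5421303/361018609120 ≈ -1.5017e-5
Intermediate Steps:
1/(-7642862/(-5421303) + (1459*(-45) - 939)) = 1/(-7642862*(-1/5421303) + (-65655 - 939)) = 1/(7642862/5421303 - 66594) = 1/(-361018609120/5421303) = -5421303/361018609120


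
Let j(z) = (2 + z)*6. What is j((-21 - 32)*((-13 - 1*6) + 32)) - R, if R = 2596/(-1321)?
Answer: -5442566/1321 ≈ -4120.0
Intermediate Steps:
j(z) = 12 + 6*z
R = -2596/1321 (R = 2596*(-1/1321) = -2596/1321 ≈ -1.9652)
j((-21 - 32)*((-13 - 1*6) + 32)) - R = (12 + 6*((-21 - 32)*((-13 - 1*6) + 32))) - 1*(-2596/1321) = (12 + 6*(-53*((-13 - 6) + 32))) + 2596/1321 = (12 + 6*(-53*(-19 + 32))) + 2596/1321 = (12 + 6*(-53*13)) + 2596/1321 = (12 + 6*(-689)) + 2596/1321 = (12 - 4134) + 2596/1321 = -4122 + 2596/1321 = -5442566/1321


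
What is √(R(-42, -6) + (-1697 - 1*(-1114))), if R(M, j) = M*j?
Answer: I*√331 ≈ 18.193*I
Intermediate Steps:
√(R(-42, -6) + (-1697 - 1*(-1114))) = √(-42*(-6) + (-1697 - 1*(-1114))) = √(252 + (-1697 + 1114)) = √(252 - 583) = √(-331) = I*√331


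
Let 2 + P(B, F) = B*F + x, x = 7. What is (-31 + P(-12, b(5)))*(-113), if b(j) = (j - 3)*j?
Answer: 16498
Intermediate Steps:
b(j) = j*(-3 + j) (b(j) = (-3 + j)*j = j*(-3 + j))
P(B, F) = 5 + B*F (P(B, F) = -2 + (B*F + 7) = -2 + (7 + B*F) = 5 + B*F)
(-31 + P(-12, b(5)))*(-113) = (-31 + (5 - 60*(-3 + 5)))*(-113) = (-31 + (5 - 60*2))*(-113) = (-31 + (5 - 12*10))*(-113) = (-31 + (5 - 120))*(-113) = (-31 - 115)*(-113) = -146*(-113) = 16498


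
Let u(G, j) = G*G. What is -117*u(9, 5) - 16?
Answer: -9493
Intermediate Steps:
u(G, j) = G²
-117*u(9, 5) - 16 = -117*9² - 16 = -117*81 - 16 = -9477 - 16 = -9493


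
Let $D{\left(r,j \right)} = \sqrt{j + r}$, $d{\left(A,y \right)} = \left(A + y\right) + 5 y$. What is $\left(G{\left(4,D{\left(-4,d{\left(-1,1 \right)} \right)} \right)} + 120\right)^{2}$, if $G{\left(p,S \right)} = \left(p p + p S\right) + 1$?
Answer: $19881$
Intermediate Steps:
$d{\left(A,y \right)} = A + 6 y$
$G{\left(p,S \right)} = 1 + p^{2} + S p$ ($G{\left(p,S \right)} = \left(p^{2} + S p\right) + 1 = 1 + p^{2} + S p$)
$\left(G{\left(4,D{\left(-4,d{\left(-1,1 \right)} \right)} \right)} + 120\right)^{2} = \left(\left(1 + 4^{2} + \sqrt{\left(-1 + 6 \cdot 1\right) - 4} \cdot 4\right) + 120\right)^{2} = \left(\left(1 + 16 + \sqrt{\left(-1 + 6\right) - 4} \cdot 4\right) + 120\right)^{2} = \left(\left(1 + 16 + \sqrt{5 - 4} \cdot 4\right) + 120\right)^{2} = \left(\left(1 + 16 + \sqrt{1} \cdot 4\right) + 120\right)^{2} = \left(\left(1 + 16 + 1 \cdot 4\right) + 120\right)^{2} = \left(\left(1 + 16 + 4\right) + 120\right)^{2} = \left(21 + 120\right)^{2} = 141^{2} = 19881$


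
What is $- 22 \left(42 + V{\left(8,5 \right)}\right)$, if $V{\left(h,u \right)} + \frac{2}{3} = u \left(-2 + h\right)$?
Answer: $- \frac{4708}{3} \approx -1569.3$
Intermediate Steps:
$V{\left(h,u \right)} = - \frac{2}{3} + u \left(-2 + h\right)$
$- 22 \left(42 + V{\left(8,5 \right)}\right) = - 22 \left(42 - - \frac{88}{3}\right) = - 22 \left(42 + \frac{88}{3}\right) = \left(-22\right) \frac{214}{3} = - \frac{4708}{3}$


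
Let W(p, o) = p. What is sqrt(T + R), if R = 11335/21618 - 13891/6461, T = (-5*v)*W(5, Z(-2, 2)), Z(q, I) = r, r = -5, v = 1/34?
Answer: 2*I*sqrt(92438030548043089)/395742711 ≈ 1.5365*I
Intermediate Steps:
v = 1/34 ≈ 0.029412
Z(q, I) = -5
T = -25/34 (T = -5*1/34*5 = -5/34*5 = -25/34 ≈ -0.73529)
R = -227060203/139673898 (R = 11335*(1/21618) - 13891*1/6461 = 11335/21618 - 13891/6461 = -227060203/139673898 ≈ -1.6256)
sqrt(T + R) = sqrt(-25/34 - 227060203/139673898) = sqrt(-2802973588/1187228133) = 2*I*sqrt(92438030548043089)/395742711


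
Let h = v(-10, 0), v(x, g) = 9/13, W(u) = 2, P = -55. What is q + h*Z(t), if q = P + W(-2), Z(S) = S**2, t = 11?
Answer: 400/13 ≈ 30.769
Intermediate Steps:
v(x, g) = 9/13 (v(x, g) = 9*(1/13) = 9/13)
q = -53 (q = -55 + 2 = -53)
h = 9/13 ≈ 0.69231
q + h*Z(t) = -53 + (9/13)*11**2 = -53 + (9/13)*121 = -53 + 1089/13 = 400/13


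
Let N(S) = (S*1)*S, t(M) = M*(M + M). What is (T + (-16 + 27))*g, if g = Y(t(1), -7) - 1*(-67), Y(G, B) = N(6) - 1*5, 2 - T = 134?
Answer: -11858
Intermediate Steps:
t(M) = 2*M² (t(M) = M*(2*M) = 2*M²)
N(S) = S² (N(S) = S*S = S²)
T = -132 (T = 2 - 1*134 = 2 - 134 = -132)
Y(G, B) = 31 (Y(G, B) = 6² - 1*5 = 36 - 5 = 31)
g = 98 (g = 31 - 1*(-67) = 31 + 67 = 98)
(T + (-16 + 27))*g = (-132 + (-16 + 27))*98 = (-132 + 11)*98 = -121*98 = -11858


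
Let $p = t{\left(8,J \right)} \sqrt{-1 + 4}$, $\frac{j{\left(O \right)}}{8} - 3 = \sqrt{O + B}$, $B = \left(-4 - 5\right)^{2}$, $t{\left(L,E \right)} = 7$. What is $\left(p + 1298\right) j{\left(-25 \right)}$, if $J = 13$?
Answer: $8 \left(3 + 2 \sqrt{14}\right) \left(1298 + 7 \sqrt{3}\right) \approx 1.0988 \cdot 10^{5}$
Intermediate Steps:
$B = 81$ ($B = \left(-9\right)^{2} = 81$)
$j{\left(O \right)} = 24 + 8 \sqrt{81 + O}$ ($j{\left(O \right)} = 24 + 8 \sqrt{O + 81} = 24 + 8 \sqrt{81 + O}$)
$p = 7 \sqrt{3}$ ($p = 7 \sqrt{-1 + 4} = 7 \sqrt{3} \approx 12.124$)
$\left(p + 1298\right) j{\left(-25 \right)} = \left(7 \sqrt{3} + 1298\right) \left(24 + 8 \sqrt{81 - 25}\right) = \left(1298 + 7 \sqrt{3}\right) \left(24 + 8 \sqrt{56}\right) = \left(1298 + 7 \sqrt{3}\right) \left(24 + 8 \cdot 2 \sqrt{14}\right) = \left(1298 + 7 \sqrt{3}\right) \left(24 + 16 \sqrt{14}\right) = \left(24 + 16 \sqrt{14}\right) \left(1298 + 7 \sqrt{3}\right)$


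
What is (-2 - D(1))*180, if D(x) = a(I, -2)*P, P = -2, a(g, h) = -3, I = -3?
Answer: -1440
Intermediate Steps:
D(x) = 6 (D(x) = -3*(-2) = 6)
(-2 - D(1))*180 = (-2 - 1*6)*180 = (-2 - 6)*180 = -8*180 = -1440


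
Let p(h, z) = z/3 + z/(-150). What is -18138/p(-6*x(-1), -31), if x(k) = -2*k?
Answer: 2720700/1519 ≈ 1791.1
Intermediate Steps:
p(h, z) = 49*z/150 (p(h, z) = z*(1/3) + z*(-1/150) = z/3 - z/150 = 49*z/150)
-18138/p(-6*x(-1), -31) = -18138/((49/150)*(-31)) = -18138/(-1519/150) = -18138*(-150/1519) = 2720700/1519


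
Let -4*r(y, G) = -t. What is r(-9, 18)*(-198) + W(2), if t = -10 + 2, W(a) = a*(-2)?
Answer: 392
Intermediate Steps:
W(a) = -2*a
t = -8
r(y, G) = -2 (r(y, G) = -(-1)*(-8)/4 = -1/4*8 = -2)
r(-9, 18)*(-198) + W(2) = -2*(-198) - 2*2 = 396 - 4 = 392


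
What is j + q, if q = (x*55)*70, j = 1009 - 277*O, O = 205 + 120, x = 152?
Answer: 496184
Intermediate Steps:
O = 325
j = -89016 (j = 1009 - 277*325 = 1009 - 90025 = -89016)
q = 585200 (q = (152*55)*70 = 8360*70 = 585200)
j + q = -89016 + 585200 = 496184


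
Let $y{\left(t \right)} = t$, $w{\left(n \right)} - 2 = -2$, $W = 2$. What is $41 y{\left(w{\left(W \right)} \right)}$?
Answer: $0$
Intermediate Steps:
$w{\left(n \right)} = 0$ ($w{\left(n \right)} = 2 - 2 = 0$)
$41 y{\left(w{\left(W \right)} \right)} = 41 \cdot 0 = 0$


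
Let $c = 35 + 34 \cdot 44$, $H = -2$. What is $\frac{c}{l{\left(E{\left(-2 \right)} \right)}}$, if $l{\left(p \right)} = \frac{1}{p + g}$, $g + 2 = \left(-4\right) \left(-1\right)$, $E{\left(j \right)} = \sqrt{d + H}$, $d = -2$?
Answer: $3062 + 3062 i \approx 3062.0 + 3062.0 i$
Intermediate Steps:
$E{\left(j \right)} = 2 i$ ($E{\left(j \right)} = \sqrt{-2 - 2} = \sqrt{-4} = 2 i$)
$c = 1531$ ($c = 35 + 1496 = 1531$)
$g = 2$ ($g = -2 - -4 = -2 + 4 = 2$)
$l{\left(p \right)} = \frac{1}{2 + p}$ ($l{\left(p \right)} = \frac{1}{p + 2} = \frac{1}{2 + p}$)
$\frac{c}{l{\left(E{\left(-2 \right)} \right)}} = \frac{1531}{\frac{1}{2 + 2 i}} = \frac{1531}{\frac{1}{8} \left(2 - 2 i\right)} = 1531 \left(2 + 2 i\right) = 3062 + 3062 i$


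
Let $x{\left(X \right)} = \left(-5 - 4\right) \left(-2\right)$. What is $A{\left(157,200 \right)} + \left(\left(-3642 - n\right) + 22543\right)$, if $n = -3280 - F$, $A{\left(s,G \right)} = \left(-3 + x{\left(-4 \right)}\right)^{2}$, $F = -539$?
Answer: $21867$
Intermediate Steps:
$x{\left(X \right)} = 18$ ($x{\left(X \right)} = \left(-9\right) \left(-2\right) = 18$)
$A{\left(s,G \right)} = 225$ ($A{\left(s,G \right)} = \left(-3 + 18\right)^{2} = 15^{2} = 225$)
$n = -2741$ ($n = -3280 - -539 = -3280 + 539 = -2741$)
$A{\left(157,200 \right)} + \left(\left(-3642 - n\right) + 22543\right) = 225 + \left(\left(-3642 - -2741\right) + 22543\right) = 225 + \left(\left(-3642 + 2741\right) + 22543\right) = 225 + \left(-901 + 22543\right) = 225 + 21642 = 21867$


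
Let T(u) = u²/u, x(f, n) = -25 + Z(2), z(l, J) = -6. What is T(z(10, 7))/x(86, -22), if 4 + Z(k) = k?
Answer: 2/9 ≈ 0.22222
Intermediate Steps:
Z(k) = -4 + k
x(f, n) = -27 (x(f, n) = -25 + (-4 + 2) = -25 - 2 = -27)
T(u) = u
T(z(10, 7))/x(86, -22) = -6/(-27) = -6*(-1/27) = 2/9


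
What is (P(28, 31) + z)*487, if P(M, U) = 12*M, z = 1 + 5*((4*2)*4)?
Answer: 242039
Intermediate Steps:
z = 161 (z = 1 + 5*(8*4) = 1 + 5*32 = 1 + 160 = 161)
(P(28, 31) + z)*487 = (12*28 + 161)*487 = (336 + 161)*487 = 497*487 = 242039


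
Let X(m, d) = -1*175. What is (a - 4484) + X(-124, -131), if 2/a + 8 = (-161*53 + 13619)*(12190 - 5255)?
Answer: -82164730958/17635701 ≈ -4659.0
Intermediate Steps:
a = 1/17635701 (a = 2/(-8 + (-161*53 + 13619)*(12190 - 5255)) = 2/(-8 + (-8533 + 13619)*6935) = 2/(-8 + 5086*6935) = 2/(-8 + 35271410) = 2/35271402 = 2*(1/35271402) = 1/17635701 ≈ 5.6703e-8)
X(m, d) = -175
(a - 4484) + X(-124, -131) = (1/17635701 - 4484) - 175 = -79078483283/17635701 - 175 = -82164730958/17635701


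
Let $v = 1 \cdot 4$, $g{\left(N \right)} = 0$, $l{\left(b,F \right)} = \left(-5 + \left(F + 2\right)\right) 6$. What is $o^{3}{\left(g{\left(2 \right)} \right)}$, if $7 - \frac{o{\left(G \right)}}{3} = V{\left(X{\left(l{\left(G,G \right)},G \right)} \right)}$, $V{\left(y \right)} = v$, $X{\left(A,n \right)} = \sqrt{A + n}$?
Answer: $729$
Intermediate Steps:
$l{\left(b,F \right)} = -18 + 6 F$ ($l{\left(b,F \right)} = \left(-5 + \left(2 + F\right)\right) 6 = \left(-3 + F\right) 6 = -18 + 6 F$)
$v = 4$
$V{\left(y \right)} = 4$
$o{\left(G \right)} = 9$ ($o{\left(G \right)} = 21 - 12 = 9$)
$o^{3}{\left(g{\left(2 \right)} \right)} = 9^{3} = 729$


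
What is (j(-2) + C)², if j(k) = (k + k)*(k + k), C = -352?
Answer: 112896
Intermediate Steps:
j(k) = 4*k² (j(k) = (2*k)*(2*k) = 4*k²)
(j(-2) + C)² = (4*(-2)² - 352)² = (4*4 - 352)² = (16 - 352)² = (-336)² = 112896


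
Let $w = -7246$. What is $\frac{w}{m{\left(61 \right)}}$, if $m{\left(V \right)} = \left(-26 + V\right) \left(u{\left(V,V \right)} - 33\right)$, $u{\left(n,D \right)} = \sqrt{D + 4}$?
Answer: $\frac{119559}{17920} + \frac{3623 \sqrt{65}}{17920} \approx 8.3018$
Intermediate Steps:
$u{\left(n,D \right)} = \sqrt{4 + D}$
$m{\left(V \right)} = \left(-33 + \sqrt{4 + V}\right) \left(-26 + V\right)$ ($m{\left(V \right)} = \left(-26 + V\right) \left(\sqrt{4 + V} - 33\right) = \left(-26 + V\right) \left(-33 + \sqrt{4 + V}\right) = \left(-33 + \sqrt{4 + V}\right) \left(-26 + V\right)$)
$\frac{w}{m{\left(61 \right)}} = - \frac{7246}{858 - 2013 - 26 \sqrt{4 + 61} + 61 \sqrt{4 + 61}} = - \frac{7246}{858 - 2013 - 26 \sqrt{65} + 61 \sqrt{65}} = - \frac{7246}{-1155 + 35 \sqrt{65}}$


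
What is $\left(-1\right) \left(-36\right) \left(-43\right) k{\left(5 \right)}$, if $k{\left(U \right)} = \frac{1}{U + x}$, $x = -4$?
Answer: $-1548$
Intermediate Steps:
$k{\left(U \right)} = \frac{1}{-4 + U}$ ($k{\left(U \right)} = \frac{1}{U - 4} = \frac{1}{-4 + U}$)
$\left(-1\right) \left(-36\right) \left(-43\right) k{\left(5 \right)} = \frac{\left(-1\right) \left(-36\right) \left(-43\right)}{-4 + 5} = \frac{36 \left(-43\right)}{1} = \left(-1548\right) 1 = -1548$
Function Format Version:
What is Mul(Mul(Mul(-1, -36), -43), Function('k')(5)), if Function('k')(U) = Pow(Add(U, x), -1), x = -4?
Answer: -1548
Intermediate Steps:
Function('k')(U) = Pow(Add(-4, U), -1) (Function('k')(U) = Pow(Add(U, -4), -1) = Pow(Add(-4, U), -1))
Mul(Mul(Mul(-1, -36), -43), Function('k')(5)) = Mul(Mul(Mul(-1, -36), -43), Pow(Add(-4, 5), -1)) = Mul(Mul(36, -43), Pow(1, -1)) = Mul(-1548, 1) = -1548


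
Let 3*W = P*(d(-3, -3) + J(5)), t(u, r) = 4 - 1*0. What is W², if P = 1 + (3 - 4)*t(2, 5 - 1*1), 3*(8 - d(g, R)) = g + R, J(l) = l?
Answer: 225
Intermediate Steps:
t(u, r) = 4 (t(u, r) = 4 + 0 = 4)
d(g, R) = 8 - R/3 - g/3 (d(g, R) = 8 - (g + R)/3 = 8 - (R + g)/3 = 8 + (-R/3 - g/3) = 8 - R/3 - g/3)
P = -3 (P = 1 + (3 - 4)*4 = 1 - 1*4 = 1 - 4 = -3)
W = -15 (W = (-3*((8 - ⅓*(-3) - ⅓*(-3)) + 5))/3 = (-3*((8 + 1 + 1) + 5))/3 = (-3*(10 + 5))/3 = (-3*15)/3 = (⅓)*(-45) = -15)
W² = (-15)² = 225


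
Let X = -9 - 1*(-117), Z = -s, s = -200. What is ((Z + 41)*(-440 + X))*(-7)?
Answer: 560084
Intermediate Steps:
Z = 200 (Z = -1*(-200) = 200)
X = 108 (X = -9 + 117 = 108)
((Z + 41)*(-440 + X))*(-7) = ((200 + 41)*(-440 + 108))*(-7) = (241*(-332))*(-7) = -80012*(-7) = 560084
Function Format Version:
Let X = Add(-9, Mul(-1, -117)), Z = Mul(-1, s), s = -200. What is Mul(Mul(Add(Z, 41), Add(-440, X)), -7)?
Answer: 560084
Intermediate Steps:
Z = 200 (Z = Mul(-1, -200) = 200)
X = 108 (X = Add(-9, 117) = 108)
Mul(Mul(Add(Z, 41), Add(-440, X)), -7) = Mul(Mul(Add(200, 41), Add(-440, 108)), -7) = Mul(Mul(241, -332), -7) = Mul(-80012, -7) = 560084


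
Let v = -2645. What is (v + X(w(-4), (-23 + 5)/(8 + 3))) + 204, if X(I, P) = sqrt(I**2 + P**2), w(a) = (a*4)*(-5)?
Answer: -2441 + 2*sqrt(193681)/11 ≈ -2361.0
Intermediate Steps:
w(a) = -20*a (w(a) = (4*a)*(-5) = -20*a)
(v + X(w(-4), (-23 + 5)/(8 + 3))) + 204 = (-2645 + sqrt((-20*(-4))**2 + ((-23 + 5)/(8 + 3))**2)) + 204 = (-2645 + sqrt(80**2 + (-18/11)**2)) + 204 = (-2645 + sqrt(6400 + (-18*1/11)**2)) + 204 = (-2645 + sqrt(6400 + (-18/11)**2)) + 204 = (-2645 + sqrt(6400 + 324/121)) + 204 = (-2645 + sqrt(774724/121)) + 204 = (-2645 + 2*sqrt(193681)/11) + 204 = -2441 + 2*sqrt(193681)/11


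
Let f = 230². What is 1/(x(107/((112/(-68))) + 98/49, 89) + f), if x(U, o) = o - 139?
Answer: 1/52850 ≈ 1.8921e-5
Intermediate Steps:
x(U, o) = -139 + o
f = 52900
1/(x(107/((112/(-68))) + 98/49, 89) + f) = 1/((-139 + 89) + 52900) = 1/(-50 + 52900) = 1/52850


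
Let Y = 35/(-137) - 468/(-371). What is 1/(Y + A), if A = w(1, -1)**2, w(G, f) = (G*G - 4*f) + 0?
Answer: 50827/1321806 ≈ 0.038453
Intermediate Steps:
w(G, f) = G**2 - 4*f (w(G, f) = (G**2 - 4*f) + 0 = G**2 - 4*f)
Y = 51131/50827 (Y = 35*(-1/137) - 468*(-1/371) = -35/137 + 468/371 = 51131/50827 ≈ 1.0060)
A = 25 (A = (1**2 - 4*(-1))**2 = (1 + 4)**2 = 5**2 = 25)
1/(Y + A) = 1/(51131/50827 + 25) = 1/(1321806/50827) = 50827/1321806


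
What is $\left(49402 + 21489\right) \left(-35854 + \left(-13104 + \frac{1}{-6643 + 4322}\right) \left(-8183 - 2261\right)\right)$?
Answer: $\frac{22512473462667146}{2321} \approx 9.6995 \cdot 10^{12}$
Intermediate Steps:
$\left(49402 + 21489\right) \left(-35854 + \left(-13104 + \frac{1}{-6643 + 4322}\right) \left(-8183 - 2261\right)\right) = 70891 \left(-35854 + \left(-13104 + \frac{1}{-2321}\right) \left(-10444\right)\right) = 70891 \left(-35854 + \left(-13104 - \frac{1}{2321}\right) \left(-10444\right)\right) = 70891 \left(-35854 - - \frac{317647836940}{2321}\right) = 70891 \left(-35854 + \frac{317647836940}{2321}\right) = 70891 \cdot \frac{317564619806}{2321} = \frac{22512473462667146}{2321}$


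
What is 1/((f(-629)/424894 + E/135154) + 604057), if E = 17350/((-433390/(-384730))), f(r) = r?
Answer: 1244395386997082/751685884250895759237 ≈ 1.6555e-6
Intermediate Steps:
E = 667506550/43339 (E = 17350/((-433390*(-1/384730))) = 17350/(43339/38473) = 17350*(38473/43339) = 667506550/43339 ≈ 15402.)
1/((f(-629)/424894 + E/135154) + 604057) = 1/((-629/424894 + (667506550/43339)/135154) + 604057) = 1/((-629*1/424894 + (667506550/43339)*(1/135154)) + 604057) = 1/((-629/424894 + 333753275/2928719603) + 604057) = 1/(139967599397563/1244395386997082 + 604057) = 1/(751685884250895759237/1244395386997082) = 1244395386997082/751685884250895759237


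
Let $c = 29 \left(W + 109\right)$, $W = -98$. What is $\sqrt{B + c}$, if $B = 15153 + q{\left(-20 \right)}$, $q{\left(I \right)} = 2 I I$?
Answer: $12 \sqrt{113} \approx 127.56$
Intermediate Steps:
$q{\left(I \right)} = 2 I^{2}$
$B = 15953$ ($B = 15153 + 2 \left(-20\right)^{2} = 15153 + 2 \cdot 400 = 15153 + 800 = 15953$)
$c = 319$ ($c = 29 \left(-98 + 109\right) = 29 \cdot 11 = 319$)
$\sqrt{B + c} = \sqrt{15953 + 319} = \sqrt{16272} = 12 \sqrt{113}$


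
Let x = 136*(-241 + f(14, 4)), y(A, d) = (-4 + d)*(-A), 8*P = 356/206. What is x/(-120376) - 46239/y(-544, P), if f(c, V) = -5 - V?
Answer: 72564199999/3190325128 ≈ 22.745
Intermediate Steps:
P = 89/412 (P = (356/206)/8 = (356*(1/206))/8 = (1/8)*(178/103) = 89/412 ≈ 0.21602)
y(A, d) = -A*(-4 + d)
x = -34000 (x = 136*(-241 + (-5 - 1*4)) = 136*(-241 + (-5 - 4)) = 136*(-241 - 9) = 136*(-250) = -34000)
x/(-120376) - 46239/y(-544, P) = -34000/(-120376) - 46239*(-1/(544*(4 - 1*89/412))) = -34000*(-1/120376) - 46239*(-1/(544*(4 - 89/412))) = 4250/15047 - 46239/((-544*1559/412)) = 4250/15047 - 46239/(-212024/103) = 4250/15047 - 46239*(-103/212024) = 4250/15047 + 4762617/212024 = 72564199999/3190325128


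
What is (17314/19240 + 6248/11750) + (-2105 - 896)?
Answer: -33905620949/11303500 ≈ -2999.6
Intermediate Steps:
(17314/19240 + 6248/11750) + (-2105 - 896) = (17314*(1/19240) + 6248*(1/11750)) - 3001 = (8657/9620 + 3124/5875) - 3001 = 16182551/11303500 - 3001 = -33905620949/11303500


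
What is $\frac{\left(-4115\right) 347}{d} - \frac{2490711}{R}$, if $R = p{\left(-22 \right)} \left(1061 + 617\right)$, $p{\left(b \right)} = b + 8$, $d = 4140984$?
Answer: $\frac{2570112513841}{24319999032} \approx 105.68$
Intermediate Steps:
$p{\left(b \right)} = 8 + b$
$R = -23492$ ($R = \left(8 - 22\right) \left(1061 + 617\right) = \left(-14\right) 1678 = -23492$)
$\frac{\left(-4115\right) 347}{d} - \frac{2490711}{R} = \frac{\left(-4115\right) 347}{4140984} - \frac{2490711}{-23492} = \left(-1427905\right) \frac{1}{4140984} - - \frac{2490711}{23492} = - \frac{1427905}{4140984} + \frac{2490711}{23492} = \frac{2570112513841}{24319999032}$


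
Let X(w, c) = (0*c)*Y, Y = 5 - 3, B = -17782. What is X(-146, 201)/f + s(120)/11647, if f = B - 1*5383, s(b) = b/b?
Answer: 1/11647 ≈ 8.5859e-5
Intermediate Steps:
Y = 2
X(w, c) = 0 (X(w, c) = (0*c)*2 = 0*2 = 0)
s(b) = 1
f = -23165 (f = -17782 - 1*5383 = -17782 - 5383 = -23165)
X(-146, 201)/f + s(120)/11647 = 0/(-23165) + 1/11647 = 0*(-1/23165) + 1*(1/11647) = 0 + 1/11647 = 1/11647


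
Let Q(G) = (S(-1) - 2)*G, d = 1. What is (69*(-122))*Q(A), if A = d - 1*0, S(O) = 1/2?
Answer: 12627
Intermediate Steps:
S(O) = ½
A = 1 (A = 1 - 1*0 = 1 + 0 = 1)
Q(G) = -3*G/2 (Q(G) = (½ - 2)*G = -3*G/2)
(69*(-122))*Q(A) = (69*(-122))*(-3/2*1) = -8418*(-3/2) = 12627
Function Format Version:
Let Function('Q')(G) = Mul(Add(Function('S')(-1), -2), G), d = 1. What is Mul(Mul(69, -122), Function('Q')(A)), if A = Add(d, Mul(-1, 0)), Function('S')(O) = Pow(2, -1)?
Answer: 12627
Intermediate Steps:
Function('S')(O) = Rational(1, 2)
A = 1 (A = Add(1, Mul(-1, 0)) = Add(1, 0) = 1)
Function('Q')(G) = Mul(Rational(-3, 2), G) (Function('Q')(G) = Mul(Add(Rational(1, 2), -2), G) = Mul(Rational(-3, 2), G))
Mul(Mul(69, -122), Function('Q')(A)) = Mul(Mul(69, -122), Mul(Rational(-3, 2), 1)) = Mul(-8418, Rational(-3, 2)) = 12627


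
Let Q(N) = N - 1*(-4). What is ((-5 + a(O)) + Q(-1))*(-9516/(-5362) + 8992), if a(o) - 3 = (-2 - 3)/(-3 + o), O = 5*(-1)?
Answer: 156730015/10724 ≈ 14615.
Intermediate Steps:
Q(N) = 4 + N (Q(N) = N + 4 = 4 + N)
O = -5
a(o) = 3 - 5/(-3 + o) (a(o) = 3 + (-2 - 3)/(-3 + o) = 3 - 5/(-3 + o))
((-5 + a(O)) + Q(-1))*(-9516/(-5362) + 8992) = ((-5 + (-14 + 3*(-5))/(-3 - 5)) + (4 - 1))*(-9516/(-5362) + 8992) = ((-5 + (-14 - 15)/(-8)) + 3)*(-9516*(-1/5362) + 8992) = ((-5 - ⅛*(-29)) + 3)*(4758/2681 + 8992) = ((-5 + 29/8) + 3)*(24112310/2681) = (-11/8 + 3)*(24112310/2681) = (13/8)*(24112310/2681) = 156730015/10724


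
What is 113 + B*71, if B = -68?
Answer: -4715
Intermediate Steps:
113 + B*71 = 113 - 68*71 = 113 - 4828 = -4715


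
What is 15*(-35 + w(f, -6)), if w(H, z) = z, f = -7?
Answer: -615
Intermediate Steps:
15*(-35 + w(f, -6)) = 15*(-35 - 6) = 15*(-41) = -615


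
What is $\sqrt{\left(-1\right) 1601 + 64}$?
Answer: $i \sqrt{1537} \approx 39.205 i$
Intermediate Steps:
$\sqrt{\left(-1\right) 1601 + 64} = \sqrt{-1601 + 64} = \sqrt{-1537} = i \sqrt{1537}$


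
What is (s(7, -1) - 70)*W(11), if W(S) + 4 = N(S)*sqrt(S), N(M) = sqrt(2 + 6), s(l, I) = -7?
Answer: 308 - 154*sqrt(22) ≈ -414.32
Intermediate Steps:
N(M) = 2*sqrt(2) (N(M) = sqrt(8) = 2*sqrt(2))
W(S) = -4 + 2*sqrt(2)*sqrt(S) (W(S) = -4 + (2*sqrt(2))*sqrt(S) = -4 + 2*sqrt(2)*sqrt(S))
(s(7, -1) - 70)*W(11) = (-7 - 70)*(-4 + 2*sqrt(2)*sqrt(11)) = -77*(-4 + 2*sqrt(22)) = 308 - 154*sqrt(22)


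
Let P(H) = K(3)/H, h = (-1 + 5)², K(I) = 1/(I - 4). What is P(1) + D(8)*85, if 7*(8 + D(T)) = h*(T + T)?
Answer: 16993/7 ≈ 2427.6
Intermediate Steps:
K(I) = 1/(-4 + I)
h = 16 (h = 4² = 16)
P(H) = -1/H (P(H) = 1/((-4 + 3)*H) = 1/((-1)*H) = -1/H)
D(T) = -8 + 32*T/7 (D(T) = -8 + (16*(T + T))/7 = -8 + (16*(2*T))/7 = -8 + (32*T)/7 = -8 + 32*T/7)
P(1) + D(8)*85 = -1/1 + (-8 + (32/7)*8)*85 = -1*1 + (-8 + 256/7)*85 = -1 + (200/7)*85 = -1 + 17000/7 = 16993/7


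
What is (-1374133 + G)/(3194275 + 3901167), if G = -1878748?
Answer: -3252881/7095442 ≈ -0.45845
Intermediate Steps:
(-1374133 + G)/(3194275 + 3901167) = (-1374133 - 1878748)/(3194275 + 3901167) = -3252881/7095442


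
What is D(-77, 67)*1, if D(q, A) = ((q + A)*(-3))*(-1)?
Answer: -30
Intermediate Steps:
D(q, A) = 3*A + 3*q (D(q, A) = ((A + q)*(-3))*(-1) = (-3*A - 3*q)*(-1) = 3*A + 3*q)
D(-77, 67)*1 = (3*67 + 3*(-77))*1 = (201 - 231)*1 = -30*1 = -30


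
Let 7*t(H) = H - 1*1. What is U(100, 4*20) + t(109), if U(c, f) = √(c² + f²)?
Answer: 108/7 + 20*√41 ≈ 143.49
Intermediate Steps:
t(H) = -⅐ + H/7 (t(H) = (H - 1*1)/7 = (H - 1)/7 = (-1 + H)/7 = -⅐ + H/7)
U(100, 4*20) + t(109) = √(100² + (4*20)²) + (-⅐ + (⅐)*109) = √(10000 + 80²) + (-⅐ + 109/7) = √(10000 + 6400) + 108/7 = √16400 + 108/7 = 20*√41 + 108/7 = 108/7 + 20*√41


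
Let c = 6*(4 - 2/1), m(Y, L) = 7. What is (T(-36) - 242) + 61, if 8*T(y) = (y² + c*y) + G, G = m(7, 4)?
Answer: -577/8 ≈ -72.125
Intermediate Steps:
G = 7
c = 12 (c = 6*(4 - 2*1) = 6*(4 - 2) = 6*2 = 12)
T(y) = 7/8 + y²/8 + 3*y/2 (T(y) = ((y² + 12*y) + 7)/8 = (7 + y² + 12*y)/8 = 7/8 + y²/8 + 3*y/2)
(T(-36) - 242) + 61 = ((7/8 + (⅛)*(-36)² + (3/2)*(-36)) - 242) + 61 = ((7/8 + (⅛)*1296 - 54) - 242) + 61 = ((7/8 + 162 - 54) - 242) + 61 = (871/8 - 242) + 61 = -1065/8 + 61 = -577/8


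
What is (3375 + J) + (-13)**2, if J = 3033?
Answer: 6577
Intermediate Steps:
(3375 + J) + (-13)**2 = (3375 + 3033) + (-13)**2 = 6408 + 169 = 6577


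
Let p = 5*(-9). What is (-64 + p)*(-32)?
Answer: 3488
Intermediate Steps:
p = -45
(-64 + p)*(-32) = (-64 - 45)*(-32) = -109*(-32) = 3488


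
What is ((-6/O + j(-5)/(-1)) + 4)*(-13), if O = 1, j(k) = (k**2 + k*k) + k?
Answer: 611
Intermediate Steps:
j(k) = k + 2*k**2 (j(k) = (k**2 + k**2) + k = 2*k**2 + k = k + 2*k**2)
((-6/O + j(-5)/(-1)) + 4)*(-13) = ((-6/1 - 5*(1 + 2*(-5))/(-1)) + 4)*(-13) = ((-6*1 - 5*(1 - 10)*(-1)) + 4)*(-13) = ((-6 - 5*(-9)*(-1)) + 4)*(-13) = ((-6 + 45*(-1)) + 4)*(-13) = ((-6 - 45) + 4)*(-13) = (-51 + 4)*(-13) = -47*(-13) = 611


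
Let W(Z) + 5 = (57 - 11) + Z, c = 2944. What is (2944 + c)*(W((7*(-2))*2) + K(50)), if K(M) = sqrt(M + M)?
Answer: 135424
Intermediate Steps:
K(M) = sqrt(2)*sqrt(M) (K(M) = sqrt(2*M) = sqrt(2)*sqrt(M))
W(Z) = 41 + Z (W(Z) = -5 + ((57 - 11) + Z) = -5 + (46 + Z) = 41 + Z)
(2944 + c)*(W((7*(-2))*2) + K(50)) = (2944 + 2944)*((41 + (7*(-2))*2) + sqrt(2)*sqrt(50)) = 5888*((41 - 14*2) + sqrt(2)*(5*sqrt(2))) = 5888*((41 - 28) + 10) = 5888*(13 + 10) = 5888*23 = 135424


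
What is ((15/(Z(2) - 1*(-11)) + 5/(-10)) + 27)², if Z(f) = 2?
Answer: 516961/676 ≈ 764.74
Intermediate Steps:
((15/(Z(2) - 1*(-11)) + 5/(-10)) + 27)² = ((15/(2 - 1*(-11)) + 5/(-10)) + 27)² = ((15/(2 + 11) + 5*(-⅒)) + 27)² = ((15/13 - ½) + 27)² = (17/26 + 27)² = (719/26)² = 516961/676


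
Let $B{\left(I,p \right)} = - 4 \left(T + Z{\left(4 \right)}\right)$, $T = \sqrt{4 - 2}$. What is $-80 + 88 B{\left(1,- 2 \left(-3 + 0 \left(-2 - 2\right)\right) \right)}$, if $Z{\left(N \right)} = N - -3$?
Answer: $-2544 - 352 \sqrt{2} \approx -3041.8$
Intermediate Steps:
$T = \sqrt{2} \approx 1.4142$
$Z{\left(N \right)} = 3 + N$ ($Z{\left(N \right)} = N + 3 = 3 + N$)
$B{\left(I,p \right)} = -28 - 4 \sqrt{2}$ ($B{\left(I,p \right)} = - 4 \left(\sqrt{2} + \left(3 + 4\right)\right) = - 4 \left(\sqrt{2} + 7\right) = - 4 \left(7 + \sqrt{2}\right) = -28 - 4 \sqrt{2}$)
$-80 + 88 B{\left(1,- 2 \left(-3 + 0 \left(-2 - 2\right)\right) \right)} = -80 + 88 \left(-28 - 4 \sqrt{2}\right) = -80 - \left(2464 + 352 \sqrt{2}\right) = -2544 - 352 \sqrt{2}$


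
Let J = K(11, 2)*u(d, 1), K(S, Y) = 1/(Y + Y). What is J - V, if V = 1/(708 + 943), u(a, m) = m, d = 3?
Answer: 1647/6604 ≈ 0.24939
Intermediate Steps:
K(S, Y) = 1/(2*Y)
V = 1/1651 ≈ 0.00060569
J = ¼ (J = ((½)/2)*1 = ((½)*(½))*1 = (¼)*1 = ¼ ≈ 0.25000)
J - V = ¼ - 1*1/1651 = ¼ - 1/1651 = 1647/6604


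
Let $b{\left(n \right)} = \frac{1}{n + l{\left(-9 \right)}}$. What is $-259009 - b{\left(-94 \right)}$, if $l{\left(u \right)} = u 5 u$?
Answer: $- \frac{80551800}{311} \approx -2.5901 \cdot 10^{5}$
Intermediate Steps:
$l{\left(u \right)} = 5 u^{2}$ ($l{\left(u \right)} = 5 u u = 5 u^{2}$)
$b{\left(n \right)} = \frac{1}{405 + n}$ ($b{\left(n \right)} = \frac{1}{n + 5 \left(-9\right)^{2}} = \frac{1}{n + 5 \cdot 81} = \frac{1}{n + 405} = \frac{1}{405 + n}$)
$-259009 - b{\left(-94 \right)} = -259009 - \frac{1}{405 - 94} = -259009 - \frac{1}{311} = - \frac{80551800}{311}$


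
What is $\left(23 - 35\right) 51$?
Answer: $-612$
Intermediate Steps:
$\left(23 - 35\right) 51 = \left(-12\right) 51 = -612$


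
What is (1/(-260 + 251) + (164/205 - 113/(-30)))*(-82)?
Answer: -16441/45 ≈ -365.36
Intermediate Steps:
(1/(-260 + 251) + (164/205 - 113/(-30)))*(-82) = (1/(-9) + (164*(1/205) - 113*(-1/30)))*(-82) = (-⅑ + (⅘ + 113/30))*(-82) = (-⅑ + 137/30)*(-82) = (401/90)*(-82) = -16441/45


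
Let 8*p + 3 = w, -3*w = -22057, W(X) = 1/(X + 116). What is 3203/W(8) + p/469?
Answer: 558823760/1407 ≈ 3.9717e+5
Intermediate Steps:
W(X) = 1/(116 + X)
w = 22057/3 (w = -⅓*(-22057) = 22057/3 ≈ 7352.3)
p = 2756/3 (p = -3/8 + (⅛)*(22057/3) = -3/8 + 22057/24 = 2756/3 ≈ 918.67)
3203/W(8) + p/469 = 3203/(1/(116 + 8)) + (2756/3)/469 = 3203/(1/124) + (2756/3)*(1/469) = 3203/(1/124) + 2756/1407 = 3203*124 + 2756/1407 = 397172 + 2756/1407 = 558823760/1407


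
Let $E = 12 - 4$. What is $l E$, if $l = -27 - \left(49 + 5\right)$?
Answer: $-648$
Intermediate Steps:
$E = 8$
$l = -81$ ($l = -27 - 54 = -81$)
$l E = \left(-81\right) 8 = -648$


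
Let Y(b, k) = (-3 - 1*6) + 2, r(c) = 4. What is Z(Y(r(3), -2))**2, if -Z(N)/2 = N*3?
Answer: 1764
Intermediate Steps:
Y(b, k) = -7 (Y(b, k) = (-3 - 6) + 2 = -9 + 2 = -7)
Z(N) = -6*N (Z(N) = -2*N*3 = -6*N)
Z(Y(r(3), -2))**2 = (-6*(-7))**2 = 42**2 = 1764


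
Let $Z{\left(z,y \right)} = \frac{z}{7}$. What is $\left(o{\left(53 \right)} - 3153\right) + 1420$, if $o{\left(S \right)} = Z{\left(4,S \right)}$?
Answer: $- \frac{12127}{7} \approx -1732.4$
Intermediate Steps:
$Z{\left(z,y \right)} = \frac{z}{7}$ ($Z{\left(z,y \right)} = z \frac{1}{7} = \frac{z}{7}$)
$o{\left(S \right)} = \frac{4}{7}$ ($o{\left(S \right)} = \frac{1}{7} \cdot 4 = \frac{4}{7}$)
$\left(o{\left(53 \right)} - 3153\right) + 1420 = \left(\frac{4}{7} - 3153\right) + 1420 = - \frac{22067}{7} + 1420 = - \frac{12127}{7}$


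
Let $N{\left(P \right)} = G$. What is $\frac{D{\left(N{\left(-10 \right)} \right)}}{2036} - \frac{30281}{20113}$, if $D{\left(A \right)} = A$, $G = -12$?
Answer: $- \frac{15473368}{10237517} \approx -1.5114$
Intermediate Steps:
$N{\left(P \right)} = -12$
$\frac{D{\left(N{\left(-10 \right)} \right)}}{2036} - \frac{30281}{20113} = - \frac{12}{2036} - \frac{30281}{20113} = \left(-12\right) \frac{1}{2036} - \frac{30281}{20113} = - \frac{3}{509} - \frac{30281}{20113} = - \frac{15473368}{10237517}$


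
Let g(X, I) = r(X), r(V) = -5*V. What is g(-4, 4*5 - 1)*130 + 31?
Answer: 2631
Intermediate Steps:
g(X, I) = -5*X
g(-4, 4*5 - 1)*130 + 31 = -5*(-4)*130 + 31 = 20*130 + 31 = 2600 + 31 = 2631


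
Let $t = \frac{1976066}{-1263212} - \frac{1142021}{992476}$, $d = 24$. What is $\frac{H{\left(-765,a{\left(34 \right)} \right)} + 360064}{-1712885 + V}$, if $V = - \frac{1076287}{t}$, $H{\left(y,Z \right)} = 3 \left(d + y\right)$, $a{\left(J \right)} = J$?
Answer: $- \frac{27682357824311727}{101840694345514919} \approx -0.27182$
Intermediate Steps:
$H{\left(y,Z \right)} = 72 + 3 y$ ($H{\left(y,Z \right)} = 3 \left(24 + y\right) = 72 + 3 y$)
$t = - \frac{850953177717}{313426898228}$ ($t = 1976066 \left(- \frac{1}{1263212}\right) - \frac{1142021}{992476} = - \frac{988033}{631606} - \frac{1142021}{992476} = - \frac{850953177717}{313426898228} \approx -2.715$)
$V = \frac{337337296013119436}{850953177717}$ ($V = - \frac{1076287}{- \frac{850953177717}{313426898228}} = \left(-1076287\right) \left(- \frac{313426898228}{850953177717}\right) = \frac{337337296013119436}{850953177717} \approx 3.9642 \cdot 10^{5}$)
$\frac{H{\left(-765,a{\left(34 \right)} \right)} + 360064}{-1712885 + V} = \frac{\left(72 + 3 \left(-765\right)\right) + 360064}{-1712885 + \frac{337337296013119436}{850953177717}} = \frac{\left(72 - 2295\right) + 360064}{- \frac{1120247637800664109}{850953177717}} = \left(-2223 + 360064\right) \left(- \frac{850953177717}{1120247637800664109}\right) = 357841 \left(- \frac{850953177717}{1120247637800664109}\right) = - \frac{27682357824311727}{101840694345514919}$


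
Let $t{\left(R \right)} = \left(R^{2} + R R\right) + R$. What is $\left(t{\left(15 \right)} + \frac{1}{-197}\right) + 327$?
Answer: $\frac{156023}{197} \approx 792.0$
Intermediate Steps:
$t{\left(R \right)} = R + 2 R^{2}$ ($t{\left(R \right)} = \left(R^{2} + R^{2}\right) + R = 2 R^{2} + R = R + 2 R^{2}$)
$\left(t{\left(15 \right)} + \frac{1}{-197}\right) + 327 = \left(15 \left(1 + 2 \cdot 15\right) + \frac{1}{-197}\right) + 327 = \left(15 \left(1 + 30\right) - \frac{1}{197}\right) + 327 = \left(15 \cdot 31 - \frac{1}{197}\right) + 327 = \left(465 - \frac{1}{197}\right) + 327 = \frac{91604}{197} + 327 = \frac{156023}{197}$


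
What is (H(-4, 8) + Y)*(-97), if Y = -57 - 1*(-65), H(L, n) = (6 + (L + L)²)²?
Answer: -476076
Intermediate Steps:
H(L, n) = (6 + 4*L²)² (H(L, n) = (6 + (2*L)²)² = (6 + 4*L²)²)
Y = 8 (Y = -57 + 65 = 8)
(H(-4, 8) + Y)*(-97) = (4*(3 + 2*(-4)²)² + 8)*(-97) = (4*(3 + 2*16)² + 8)*(-97) = (4*(3 + 32)² + 8)*(-97) = (4*35² + 8)*(-97) = (4*1225 + 8)*(-97) = (4900 + 8)*(-97) = 4908*(-97) = -476076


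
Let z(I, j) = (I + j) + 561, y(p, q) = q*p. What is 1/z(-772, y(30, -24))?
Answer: -1/931 ≈ -0.0010741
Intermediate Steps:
y(p, q) = p*q
z(I, j) = 561 + I + j
1/z(-772, y(30, -24)) = 1/(561 - 772 + 30*(-24)) = 1/(561 - 772 - 720) = 1/(-931) = -1/931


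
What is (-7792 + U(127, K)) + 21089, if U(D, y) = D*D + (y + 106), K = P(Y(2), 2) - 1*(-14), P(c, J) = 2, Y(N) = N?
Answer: 29548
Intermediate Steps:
K = 16 (K = 2 - 1*(-14) = 2 + 14 = 16)
U(D, y) = 106 + y + D² (U(D, y) = D² + (106 + y) = 106 + y + D²)
(-7792 + U(127, K)) + 21089 = (-7792 + (106 + 16 + 127²)) + 21089 = (-7792 + (106 + 16 + 16129)) + 21089 = (-7792 + 16251) + 21089 = 8459 + 21089 = 29548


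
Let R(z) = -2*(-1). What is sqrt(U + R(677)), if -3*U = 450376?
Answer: I*sqrt(1351110)/3 ≈ 387.46*I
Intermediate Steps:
U = -450376/3 (U = -1/3*450376 = -450376/3 ≈ -1.5013e+5)
R(z) = 2
sqrt(U + R(677)) = sqrt(-450376/3 + 2) = sqrt(-450370/3) = I*sqrt(1351110)/3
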